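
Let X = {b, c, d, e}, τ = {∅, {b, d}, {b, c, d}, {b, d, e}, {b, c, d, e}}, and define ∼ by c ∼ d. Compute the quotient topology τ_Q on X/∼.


X/∼ = {[b], [c=d], [e]}; |τ_Q| = 3.

Equivalence classes: [b], [c=d], [e].
Quotient map π: X → X/∼ sends b ↦ [b], c ↦ [c=d], d ↦ [c=d], e ↦ [e].
For each subset V ⊆ X/∼, compute π^{-1}(V) ⊆ X and check whether π^{-1}(V) ∈ τ. V is open in τ_Q iff π^{-1}(V) ∈ τ.
  V = {}: π^{-1}(V) = ∅ ∈ τ ✓.
  V = {[b]}: π^{-1}(V) = {b} ∉ τ ✗.
  V = {[c=d]}: π^{-1}(V) = {c, d} ∉ τ ✗.
  V = {[b], [c=d]}: π^{-1}(V) = {b, c, d} ∈ τ ✓.
  V = {[e]}: π^{-1}(V) = {e} ∉ τ ✗.
  V = {[b], [e]}: π^{-1}(V) = {b, e} ∉ τ ✗.
  V = {[c=d], [e]}: π^{-1}(V) = {c, d, e} ∉ τ ✗.
  V = {[b], [c=d], [e]}: π^{-1}(V) = {b, c, d, e} ∈ τ ✓.
Open sets in the quotient: τ_Q = {{}, {[b], [c=d]}, {[b], [c=d], [e]}} (3 elements).


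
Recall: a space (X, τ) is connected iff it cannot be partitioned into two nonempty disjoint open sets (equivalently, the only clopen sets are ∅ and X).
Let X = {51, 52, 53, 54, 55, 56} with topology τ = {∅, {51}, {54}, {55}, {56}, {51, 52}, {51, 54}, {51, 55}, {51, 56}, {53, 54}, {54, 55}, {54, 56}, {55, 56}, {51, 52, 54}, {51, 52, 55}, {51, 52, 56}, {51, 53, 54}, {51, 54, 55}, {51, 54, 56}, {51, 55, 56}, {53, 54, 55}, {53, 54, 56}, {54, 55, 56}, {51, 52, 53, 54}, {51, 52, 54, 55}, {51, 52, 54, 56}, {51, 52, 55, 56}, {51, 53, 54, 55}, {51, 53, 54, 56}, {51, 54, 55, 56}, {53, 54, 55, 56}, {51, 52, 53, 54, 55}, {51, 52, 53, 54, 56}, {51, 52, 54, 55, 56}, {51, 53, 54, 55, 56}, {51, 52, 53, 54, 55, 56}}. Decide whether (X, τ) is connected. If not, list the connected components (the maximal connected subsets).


(X, τ) is disconnected; components = [{55}, {56}, {51, 52}, {53, 54}].

Find clopen sets (U ∈ τ with X ∖ U ∈ τ):
  U = ∅, X ∖ U = {51, 52, 53, 54, 55, 56} — both open, so U is clopen.
  U = {55}, X ∖ U = {51, 52, 53, 54, 56} — both open, so U is clopen.
  U = {56}, X ∖ U = {51, 52, 53, 54, 55} — both open, so U is clopen.
  U = {51, 52}, X ∖ U = {53, 54, 55, 56} — both open, so U is clopen.
  U = {53, 54}, X ∖ U = {51, 52, 55, 56} — both open, so U is clopen.
  U = {55, 56}, X ∖ U = {51, 52, 53, 54} — both open, so U is clopen.
  U = {51, 52, 55}, X ∖ U = {53, 54, 56} — both open, so U is clopen.
  U = {51, 52, 56}, X ∖ U = {53, 54, 55} — both open, so U is clopen.
  U = {53, 54, 55}, X ∖ U = {51, 52, 56} — both open, so U is clopen.
  U = {53, 54, 56}, X ∖ U = {51, 52, 55} — both open, so U is clopen.
  U = {51, 52, 53, 54}, X ∖ U = {55, 56} — both open, so U is clopen.
  U = {51, 52, 55, 56}, X ∖ U = {53, 54} — both open, so U is clopen.
  U = {53, 54, 55, 56}, X ∖ U = {51, 52} — both open, so U is clopen.
  U = {51, 52, 53, 54, 55}, X ∖ U = {56} — both open, so U is clopen.
  U = {51, 52, 53, 54, 56}, X ∖ U = {55} — both open, so U is clopen.
  U = {51, 52, 53, 54, 55, 56}, X ∖ U = ∅ — both open, so U is clopen.
Nontrivial clopen(s) exist: e.g. {56}. So (X, τ) is disconnected.
Compute connected components by grouping points that agree on all clopens:
  component: {55}
  component: {56}
  component: {51, 52}
  component: {53, 54}


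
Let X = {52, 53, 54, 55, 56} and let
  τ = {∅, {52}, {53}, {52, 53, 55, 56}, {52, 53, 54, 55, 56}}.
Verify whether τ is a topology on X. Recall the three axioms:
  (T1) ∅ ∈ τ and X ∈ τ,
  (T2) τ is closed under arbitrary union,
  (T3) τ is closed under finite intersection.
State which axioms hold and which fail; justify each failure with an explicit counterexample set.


τ is NOT a topology on X.

Axiom (T1): ∅ ∈ τ? Yes; X ∈ τ? Yes.
Axiom (T2/T3): check pairwise unions and intersections of members of τ.
Counterexample for (T2): {52} ∪ {53} = {52, 53} ∉ τ. Therefore τ is NOT a topology.


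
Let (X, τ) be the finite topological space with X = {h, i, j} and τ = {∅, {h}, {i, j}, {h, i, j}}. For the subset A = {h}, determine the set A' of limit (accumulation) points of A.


A' = ∅

For each x ∈ X, list the open sets U ∈ τ with x ∈ U, then check whether U ∩ (A ∖ {x}) ≠ ∅ for every such U.
  x = h: open {h} ∋ x has {h} ∩ (A ∖ {h}) = ∅, so x is NOT a limit point.
  x = i: open {i, j} ∋ x has {i, j} ∩ (A ∖ {i}) = ∅, so x is NOT a limit point.
  x = j: open {i, j} ∋ x has {i, j} ∩ (A ∖ {j}) = ∅, so x is NOT a limit point.
Collecting: A' = ∅.


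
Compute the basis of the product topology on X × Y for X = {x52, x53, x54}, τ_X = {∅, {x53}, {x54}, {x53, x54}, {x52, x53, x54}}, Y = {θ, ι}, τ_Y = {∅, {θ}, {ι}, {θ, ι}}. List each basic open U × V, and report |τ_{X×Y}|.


Basis B = {∅ × ∅, {x53} × {θ}, {x53} × {ι}, {x54} × {θ}, {x54} × {ι}, {x53} × {θ, ι}, {x53, x54} × {θ}, {x53, x54} × {ι}, {x54} × {θ, ι}, {x52, x53, x54} × {θ}, {x52, x53, x54} × {ι}, {x53, x54} × {θ, ι}, {x52, x53, x54} × {θ, ι}}; |τ_{X×Y}| = 25.

Enumerate products U × V with U ∈ τ_X, V ∈ τ_Y (deduplicated):
  ∅ × ∅ = {} (∅)
  {x53} × {θ} = {(x53,θ)}
  {x53} × {ι} = {(x53,ι)}
  {x54} × {θ} = {(x54,θ)}
  {x54} × {ι} = {(x54,ι)}
  {x53} × {θ, ι} = {(x53,θ), (x53,ι)}
  {x53, x54} × {θ} = {(x53,θ), (x54,θ)}
  {x53, x54} × {ι} = {(x53,ι), (x54,ι)}
  {x54} × {θ, ι} = {(x54,θ), (x54,ι)}
  {x52, x53, x54} × {θ} = {(x52,θ), (x53,θ), (x54,θ)}
  {x52, x53, x54} × {ι} = {(x52,ι), (x53,ι), (x54,ι)}
  {x53, x54} × {θ, ι} = {(x53,θ), (x53,ι), (x54,θ), (x54,ι)}
  {x52, x53, x54} × {θ, ι} = {(x52,θ), (x52,ι), (x53,θ), (x53,ι), (x54,θ), (x54,ι)}
These 13 distinct sets form the basis B.
Close under arbitrary unions to get τ_{X×Y}; counting gives |τ_{X×Y}| = 25.


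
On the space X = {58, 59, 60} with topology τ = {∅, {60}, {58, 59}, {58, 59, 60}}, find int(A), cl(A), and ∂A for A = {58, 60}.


int(A) = {60}, cl(A) = {58, 59, 60}, ∂A = {58, 59}.

Closed sets in (X, τ) are complements of opens:
  closed(X, τ) = {∅, {60}, {58, 59}, {58, 59, 60}}.
int(A) = ⋃ {U ∈ τ : U ⊆ A}. Opens contained in A: ∅, {60}.
Taking the union of these: int(A) = {60}.
cl(A) = ⋂ {C closed : A ⊆ C}. Closed sets containing A: {58, 59, 60}.
Intersecting these: cl(A) = {58, 59, 60}.
∂A = cl(A) ∖ int(A) = {58, 59, 60} ∖ {60} = {58, 59}.


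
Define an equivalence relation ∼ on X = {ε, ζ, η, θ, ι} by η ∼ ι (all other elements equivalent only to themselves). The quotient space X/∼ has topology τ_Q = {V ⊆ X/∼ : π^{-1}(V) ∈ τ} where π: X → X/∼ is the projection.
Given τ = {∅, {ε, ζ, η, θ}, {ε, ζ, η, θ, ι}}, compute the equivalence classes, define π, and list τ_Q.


X/∼ = {[ε], [ζ], [η=ι], [θ]}; |τ_Q| = 2.

Equivalence classes: [ε], [ζ], [η=ι], [θ].
Quotient map π: X → X/∼ sends ε ↦ [ε], ζ ↦ [ζ], η ↦ [η=ι], θ ↦ [θ], ι ↦ [η=ι].
For each subset V ⊆ X/∼, compute π^{-1}(V) ⊆ X and check whether π^{-1}(V) ∈ τ. V is open in τ_Q iff π^{-1}(V) ∈ τ.
  V = {}: π^{-1}(V) = ∅ ∈ τ ✓.
  V = {[ε]}: π^{-1}(V) = {ε} ∉ τ ✗.
  V = {[ζ]}: π^{-1}(V) = {ζ} ∉ τ ✗.
  V = {[ε], [ζ]}: π^{-1}(V) = {ε, ζ} ∉ τ ✗.
  V = {[η=ι]}: π^{-1}(V) = {η, ι} ∉ τ ✗.
  V = {[ε], [η=ι]}: π^{-1}(V) = {ε, η, ι} ∉ τ ✗.
  V = {[ζ], [η=ι]}: π^{-1}(V) = {ζ, η, ι} ∉ τ ✗.
  V = {[ε], [ζ], [η=ι]}: π^{-1}(V) = {ε, ζ, η, ι} ∉ τ ✗.
  V = {[θ]}: π^{-1}(V) = {θ} ∉ τ ✗.
  V = {[ε], [θ]}: π^{-1}(V) = {ε, θ} ∉ τ ✗.
  V = {[ζ], [θ]}: π^{-1}(V) = {ζ, θ} ∉ τ ✗.
  V = {[ε], [ζ], [θ]}: π^{-1}(V) = {ε, ζ, θ} ∉ τ ✗.
  V = {[η=ι], [θ]}: π^{-1}(V) = {η, θ, ι} ∉ τ ✗.
  V = {[ε], [η=ι], [θ]}: π^{-1}(V) = {ε, η, θ, ι} ∉ τ ✗.
  V = {[ζ], [η=ι], [θ]}: π^{-1}(V) = {ζ, η, θ, ι} ∉ τ ✗.
  V = {[ε], [ζ], [η=ι], [θ]}: π^{-1}(V) = {ε, ζ, η, θ, ι} ∈ τ ✓.
Open sets in the quotient: τ_Q = {{}, {[ε], [ζ], [η=ι], [θ]}} (2 elements).


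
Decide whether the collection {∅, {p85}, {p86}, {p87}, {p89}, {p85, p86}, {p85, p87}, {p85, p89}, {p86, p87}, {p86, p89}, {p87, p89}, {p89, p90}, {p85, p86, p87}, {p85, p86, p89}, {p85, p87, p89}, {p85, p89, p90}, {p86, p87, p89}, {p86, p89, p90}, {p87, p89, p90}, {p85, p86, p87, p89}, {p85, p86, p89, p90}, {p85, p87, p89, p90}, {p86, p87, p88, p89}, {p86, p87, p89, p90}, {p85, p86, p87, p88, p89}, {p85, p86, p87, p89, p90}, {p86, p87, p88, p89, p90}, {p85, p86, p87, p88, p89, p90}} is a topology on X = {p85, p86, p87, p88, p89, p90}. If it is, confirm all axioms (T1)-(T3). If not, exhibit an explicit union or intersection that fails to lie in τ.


τ IS a topology on X.

Axiom (T1): ∅ ∈ τ? Yes; X ∈ τ? Yes.
Axiom (T2/T3): check pairwise unions and intersections of members of τ.
All pairwise intersections and unions checked — each lies in τ. Therefore τ satisfies (T1), (T2), (T3): it IS a topology on X.


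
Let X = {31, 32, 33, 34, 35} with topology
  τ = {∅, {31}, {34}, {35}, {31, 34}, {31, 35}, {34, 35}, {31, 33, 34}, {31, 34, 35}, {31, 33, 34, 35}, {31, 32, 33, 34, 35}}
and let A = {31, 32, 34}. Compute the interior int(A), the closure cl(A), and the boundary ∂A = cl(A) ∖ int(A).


int(A) = {31, 34}, cl(A) = {31, 32, 33, 34}, ∂A = {32, 33}.

Closed sets in (X, τ) are complements of opens:
  closed(X, τ) = {∅, {32}, {32, 33}, {32, 35}, {31, 32, 33}, {32, 33, 34}, {32, 33, 35}, {31, 32, 33, 34}, {31, 32, 33, 35}, {32, 33, 34, 35}, {31, 32, 33, 34, 35}}.
int(A) = ⋃ {U ∈ τ : U ⊆ A}. Opens contained in A: ∅, {31}, {34}, {31, 34}.
Taking the union of these: int(A) = {31, 34}.
cl(A) = ⋂ {C closed : A ⊆ C}. Closed sets containing A: {31, 32, 33, 34}, {31, 32, 33, 34, 35}.
Intersecting these: cl(A) = {31, 32, 33, 34}.
∂A = cl(A) ∖ int(A) = {31, 32, 33, 34} ∖ {31, 34} = {32, 33}.


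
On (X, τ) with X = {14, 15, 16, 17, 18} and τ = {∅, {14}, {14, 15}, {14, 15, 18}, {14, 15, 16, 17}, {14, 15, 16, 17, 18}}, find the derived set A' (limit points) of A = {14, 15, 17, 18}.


A' = {15, 16, 17, 18}

For each x ∈ X, list the open sets U ∈ τ with x ∈ U, then check whether U ∩ (A ∖ {x}) ≠ ∅ for every such U.
  x = 14: open {14} ∋ x has {14} ∩ (A ∖ {14}) = ∅, so x is NOT a limit point.
  x = 15: opens ∋ x are {14, 15}, {14, 15, 18}, {14, 15, 16, 17}, {14, 15, 16, 17, 18}; each meets A ∖ {15}, so x IS a limit point.
  x = 16: opens ∋ x are {14, 15, 16, 17}, {14, 15, 16, 17, 18}; each meets A ∖ {16}, so x IS a limit point.
  x = 17: opens ∋ x are {14, 15, 16, 17}, {14, 15, 16, 17, 18}; each meets A ∖ {17}, so x IS a limit point.
  x = 18: opens ∋ x are {14, 15, 18}, {14, 15, 16, 17, 18}; each meets A ∖ {18}, so x IS a limit point.
Collecting: A' = {15, 16, 17, 18}.


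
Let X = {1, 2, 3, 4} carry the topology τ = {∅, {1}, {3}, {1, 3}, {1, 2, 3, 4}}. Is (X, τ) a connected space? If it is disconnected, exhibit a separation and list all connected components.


(X, τ) is connected.

Find clopen sets (U ∈ τ with X ∖ U ∈ τ):
  U = ∅, X ∖ U = {1, 2, 3, 4} — both open, so U is clopen.
  U = {1, 2, 3, 4}, X ∖ U = ∅ — both open, so U is clopen.
Only trivial clopens (∅ and X) exist, so (X, τ) is connected.
Compute connected components by grouping points that agree on all clopens:
  component: {1, 2, 3, 4}


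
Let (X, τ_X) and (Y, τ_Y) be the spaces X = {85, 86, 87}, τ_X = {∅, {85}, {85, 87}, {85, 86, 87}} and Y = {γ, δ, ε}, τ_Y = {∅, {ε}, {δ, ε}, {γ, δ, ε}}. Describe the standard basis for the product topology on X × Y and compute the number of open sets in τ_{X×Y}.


Basis B = {∅ × ∅, {85} × {ε}, {85} × {δ, ε}, {85, 87} × {ε}, {85} × {γ, δ, ε}, {85, 86, 87} × {ε}, {85, 87} × {δ, ε}, {85, 87} × {γ, δ, ε}, {85, 86, 87} × {δ, ε}, {85, 86, 87} × {γ, δ, ε}}; |τ_{X×Y}| = 20.

Enumerate products U × V with U ∈ τ_X, V ∈ τ_Y (deduplicated):
  ∅ × ∅ = {} (∅)
  {85} × {ε} = {(85,ε)}
  {85} × {δ, ε} = {(85,δ), (85,ε)}
  {85, 87} × {ε} = {(85,ε), (87,ε)}
  {85} × {γ, δ, ε} = {(85,γ), (85,δ), (85,ε)}
  {85, 86, 87} × {ε} = {(85,ε), (86,ε), (87,ε)}
  {85, 87} × {δ, ε} = {(85,δ), (85,ε), (87,δ), (87,ε)}
  {85, 87} × {γ, δ, ε} = {(85,γ), (85,δ), (85,ε), (87,γ), (87,δ), (87,ε)}
  {85, 86, 87} × {δ, ε} = {(85,δ), (85,ε), (86,δ), (86,ε), (87,δ), (87,ε)}
  {85, 86, 87} × {γ, δ, ε} = {(85,γ), (85,δ), (85,ε), (86,γ), (86,δ), (86,ε), (87,γ), (87,δ), (87,ε)}
These 10 distinct sets form the basis B.
Close under arbitrary unions to get τ_{X×Y}; counting gives |τ_{X×Y}| = 20.


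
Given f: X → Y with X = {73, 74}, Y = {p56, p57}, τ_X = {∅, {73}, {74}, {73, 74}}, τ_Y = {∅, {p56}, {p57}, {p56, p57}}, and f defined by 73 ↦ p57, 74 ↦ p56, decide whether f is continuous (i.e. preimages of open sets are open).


f IS continuous.

Compute f^{-1}(U) for each U ∈ τ_Y:
  U = ∅: f^{-1}(U) = ∅ ∈ τ_X ✓.
  U = {p56}: f^{-1}(U) = {74} ∈ τ_X ✓.
  U = {p57}: f^{-1}(U) = {73} ∈ τ_X ✓.
  U = {p56, p57}: f^{-1}(U) = {73, 74} ∈ τ_X ✓.
Every preimage lies in τ_X, so f IS continuous.


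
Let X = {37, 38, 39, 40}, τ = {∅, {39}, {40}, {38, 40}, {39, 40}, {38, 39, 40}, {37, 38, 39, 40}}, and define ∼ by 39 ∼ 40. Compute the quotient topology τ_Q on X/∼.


X/∼ = {[37], [38], [39=40]}; |τ_Q| = 4.

Equivalence classes: [37], [38], [39=40].
Quotient map π: X → X/∼ sends 37 ↦ [37], 38 ↦ [38], 39 ↦ [39=40], 40 ↦ [39=40].
For each subset V ⊆ X/∼, compute π^{-1}(V) ⊆ X and check whether π^{-1}(V) ∈ τ. V is open in τ_Q iff π^{-1}(V) ∈ τ.
  V = {}: π^{-1}(V) = ∅ ∈ τ ✓.
  V = {[37]}: π^{-1}(V) = {37} ∉ τ ✗.
  V = {[38]}: π^{-1}(V) = {38} ∉ τ ✗.
  V = {[37], [38]}: π^{-1}(V) = {37, 38} ∉ τ ✗.
  V = {[39=40]}: π^{-1}(V) = {39, 40} ∈ τ ✓.
  V = {[37], [39=40]}: π^{-1}(V) = {37, 39, 40} ∉ τ ✗.
  V = {[38], [39=40]}: π^{-1}(V) = {38, 39, 40} ∈ τ ✓.
  V = {[37], [38], [39=40]}: π^{-1}(V) = {37, 38, 39, 40} ∈ τ ✓.
Open sets in the quotient: τ_Q = {{}, {[39=40]}, {[38], [39=40]}, {[37], [38], [39=40]}} (4 elements).


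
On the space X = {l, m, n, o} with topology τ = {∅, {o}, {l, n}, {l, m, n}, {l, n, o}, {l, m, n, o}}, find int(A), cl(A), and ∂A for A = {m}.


int(A) = ∅, cl(A) = {m}, ∂A = {m}.

Closed sets in (X, τ) are complements of opens:
  closed(X, τ) = {∅, {m}, {o}, {m, o}, {l, m, n}, {l, m, n, o}}.
int(A) = ⋃ {U ∈ τ : U ⊆ A}. Opens contained in A: ∅.
Taking the union of these: int(A) = ∅.
cl(A) = ⋂ {C closed : A ⊆ C}. Closed sets containing A: {m}, {m, o}, {l, m, n}, {l, m, n, o}.
Intersecting these: cl(A) = {m}.
∂A = cl(A) ∖ int(A) = {m} ∖ ∅ = {m}.


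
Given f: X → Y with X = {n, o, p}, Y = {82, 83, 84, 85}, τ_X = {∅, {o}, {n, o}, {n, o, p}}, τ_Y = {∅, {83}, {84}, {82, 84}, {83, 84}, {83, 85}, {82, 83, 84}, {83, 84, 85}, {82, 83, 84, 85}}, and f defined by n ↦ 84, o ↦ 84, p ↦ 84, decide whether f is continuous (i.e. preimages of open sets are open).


f IS continuous.

Compute f^{-1}(U) for each U ∈ τ_Y:
  U = ∅: f^{-1}(U) = ∅ ∈ τ_X ✓.
  U = {83}: f^{-1}(U) = ∅ ∈ τ_X ✓.
  U = {84}: f^{-1}(U) = {n, o, p} ∈ τ_X ✓.
  U = {82, 84}: f^{-1}(U) = {n, o, p} ∈ τ_X ✓.
  U = {83, 84}: f^{-1}(U) = {n, o, p} ∈ τ_X ✓.
  U = {83, 85}: f^{-1}(U) = ∅ ∈ τ_X ✓.
  U = {82, 83, 84}: f^{-1}(U) = {n, o, p} ∈ τ_X ✓.
  U = {83, 84, 85}: f^{-1}(U) = {n, o, p} ∈ τ_X ✓.
  U = {82, 83, 84, 85}: f^{-1}(U) = {n, o, p} ∈ τ_X ✓.
Every preimage lies in τ_X, so f IS continuous.


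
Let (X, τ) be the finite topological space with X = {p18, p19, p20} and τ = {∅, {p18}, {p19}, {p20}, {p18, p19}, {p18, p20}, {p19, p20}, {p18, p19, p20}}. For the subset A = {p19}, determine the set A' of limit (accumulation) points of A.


A' = ∅

For each x ∈ X, list the open sets U ∈ τ with x ∈ U, then check whether U ∩ (A ∖ {x}) ≠ ∅ for every such U.
  x = p18: open {p18} ∋ x has {p18} ∩ (A ∖ {p18}) = ∅, so x is NOT a limit point.
  x = p19: open {p19} ∋ x has {p19} ∩ (A ∖ {p19}) = ∅, so x is NOT a limit point.
  x = p20: open {p20} ∋ x has {p20} ∩ (A ∖ {p20}) = ∅, so x is NOT a limit point.
Collecting: A' = ∅.


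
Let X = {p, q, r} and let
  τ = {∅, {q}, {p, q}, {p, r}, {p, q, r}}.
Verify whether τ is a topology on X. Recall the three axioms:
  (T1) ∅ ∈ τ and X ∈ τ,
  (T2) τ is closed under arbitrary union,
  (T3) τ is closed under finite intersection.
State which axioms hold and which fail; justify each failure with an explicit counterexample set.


τ is NOT a topology on X.

Axiom (T1): ∅ ∈ τ? Yes; X ∈ τ? Yes.
Axiom (T2/T3): check pairwise unions and intersections of members of τ.
Counterexample for (T3): {p, q} ∩ {p, r} = {p} ∉ τ. Therefore τ is NOT a topology.


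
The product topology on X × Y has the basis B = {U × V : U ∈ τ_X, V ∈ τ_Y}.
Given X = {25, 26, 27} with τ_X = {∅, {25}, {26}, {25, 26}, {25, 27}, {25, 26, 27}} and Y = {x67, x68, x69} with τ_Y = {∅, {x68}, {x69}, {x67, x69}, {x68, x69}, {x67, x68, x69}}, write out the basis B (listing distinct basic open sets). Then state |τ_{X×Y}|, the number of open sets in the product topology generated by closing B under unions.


Basis B = {∅ × ∅, {25} × {x68}, {25} × {x69}, {26} × {x68}, {26} × {x69}, {25} × {x67, x69}, {25} × {x68, x69}, {25, 26} × {x68}, {25, 27} × {x68}, {25, 26} × {x69}, {25, 27} × {x69}, {26} × {x67, x69}, {26} × {x68, x69}, {25} × {x67, x68, x69}, {25, 26, 27} × {x68}, {25, 26, 27} × {x69}, {26} × {x67, x68, x69}, {25, 26} × {x67, x69}, {25, 27} × {x67, x69}, {25, 26} × {x68, x69}, {25, 27} × {x68, x69}, {25, 26} × {x67, x68, x69}, {25, 27} × {x67, x68, x69}, {25, 26, 27} × {x67, x69}, {25, 26, 27} × {x68, x69}, {25, 26, 27} × {x67, x68, x69}}; |τ_{X×Y}| = 108.

Enumerate products U × V with U ∈ τ_X, V ∈ τ_Y (deduplicated):
  ∅ × ∅ = {} (∅)
  {25} × {x68} = {(25,x68)}
  {25} × {x69} = {(25,x69)}
  {26} × {x68} = {(26,x68)}
  {26} × {x69} = {(26,x69)}
  {25} × {x67, x69} = {(25,x67), (25,x69)}
  {25} × {x68, x69} = {(25,x68), (25,x69)}
  {25, 26} × {x68} = {(25,x68), (26,x68)}
  {25, 27} × {x68} = {(25,x68), (27,x68)}
  {25, 26} × {x69} = {(25,x69), (26,x69)}
  {25, 27} × {x69} = {(25,x69), (27,x69)}
  {26} × {x67, x69} = {(26,x67), (26,x69)}
  {26} × {x68, x69} = {(26,x68), (26,x69)}
  {25} × {x67, x68, x69} = {(25,x67), (25,x68), (25,x69)}
  {25, 26, 27} × {x68} = {(25,x68), (26,x68), (27,x68)}
  {25, 26, 27} × {x69} = {(25,x69), (26,x69), (27,x69)}
  {26} × {x67, x68, x69} = {(26,x67), (26,x68), (26,x69)}
  {25, 26} × {x67, x69} = {(25,x67), (25,x69), (26,x67), (26,x69)}
  {25, 27} × {x67, x69} = {(25,x67), (25,x69), (27,x67), (27,x69)}
  {25, 26} × {x68, x69} = {(25,x68), (25,x69), (26,x68), (26,x69)}
  {25, 27} × {x68, x69} = {(25,x68), (25,x69), (27,x68), (27,x69)}
  {25, 26} × {x67, x68, x69} = {(25,x67), (25,x68), (25,x69), (26,x67), (26,x68), (26,x69)}
  {25, 27} × {x67, x68, x69} = {(25,x67), (25,x68), (25,x69), (27,x67), (27,x68), (27,x69)}
  {25, 26, 27} × {x67, x69} = {(25,x67), (25,x69), (26,x67), (26,x69), (27,x67), (27,x69)}
  {25, 26, 27} × {x68, x69} = {(25,x68), (25,x69), (26,x68), (26,x69), (27,x68), (27,x69)}
  {25, 26, 27} × {x67, x68, x69} = {(25,x67), (25,x68), (25,x69), (26,x67), (26,x68), (26,x69), (27,x67), (27,x68), (27,x69)}
These 26 distinct sets form the basis B.
Close under arbitrary unions to get τ_{X×Y}; counting gives |τ_{X×Y}| = 108.


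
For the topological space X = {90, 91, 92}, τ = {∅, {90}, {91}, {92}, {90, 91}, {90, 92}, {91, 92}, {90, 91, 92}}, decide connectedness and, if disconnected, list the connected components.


(X, τ) is disconnected; components = [{90}, {91}, {92}].

Find clopen sets (U ∈ τ with X ∖ U ∈ τ):
  U = ∅, X ∖ U = {90, 91, 92} — both open, so U is clopen.
  U = {90}, X ∖ U = {91, 92} — both open, so U is clopen.
  U = {91}, X ∖ U = {90, 92} — both open, so U is clopen.
  U = {92}, X ∖ U = {90, 91} — both open, so U is clopen.
  U = {90, 91}, X ∖ U = {92} — both open, so U is clopen.
  U = {90, 92}, X ∖ U = {91} — both open, so U is clopen.
  U = {91, 92}, X ∖ U = {90} — both open, so U is clopen.
  U = {90, 91, 92}, X ∖ U = ∅ — both open, so U is clopen.
Nontrivial clopen(s) exist: e.g. {91}. So (X, τ) is disconnected.
Compute connected components by grouping points that agree on all clopens:
  component: {90}
  component: {91}
  component: {92}


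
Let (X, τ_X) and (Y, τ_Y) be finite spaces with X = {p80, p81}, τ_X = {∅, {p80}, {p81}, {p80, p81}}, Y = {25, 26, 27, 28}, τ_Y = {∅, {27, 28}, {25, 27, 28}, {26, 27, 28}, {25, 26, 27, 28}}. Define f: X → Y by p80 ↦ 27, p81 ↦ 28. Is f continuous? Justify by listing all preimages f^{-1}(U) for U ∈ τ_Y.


f IS continuous.

Compute f^{-1}(U) for each U ∈ τ_Y:
  U = ∅: f^{-1}(U) = ∅ ∈ τ_X ✓.
  U = {27, 28}: f^{-1}(U) = {p80, p81} ∈ τ_X ✓.
  U = {25, 27, 28}: f^{-1}(U) = {p80, p81} ∈ τ_X ✓.
  U = {26, 27, 28}: f^{-1}(U) = {p80, p81} ∈ τ_X ✓.
  U = {25, 26, 27, 28}: f^{-1}(U) = {p80, p81} ∈ τ_X ✓.
Every preimage lies in τ_X, so f IS continuous.


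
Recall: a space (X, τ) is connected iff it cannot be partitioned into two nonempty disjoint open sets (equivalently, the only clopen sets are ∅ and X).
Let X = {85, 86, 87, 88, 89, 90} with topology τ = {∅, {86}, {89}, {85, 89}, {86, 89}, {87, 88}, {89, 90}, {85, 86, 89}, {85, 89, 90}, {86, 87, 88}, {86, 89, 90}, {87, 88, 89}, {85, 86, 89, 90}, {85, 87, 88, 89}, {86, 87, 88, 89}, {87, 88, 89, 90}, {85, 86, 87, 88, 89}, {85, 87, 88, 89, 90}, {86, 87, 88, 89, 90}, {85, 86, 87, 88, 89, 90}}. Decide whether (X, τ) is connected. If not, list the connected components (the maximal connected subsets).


(X, τ) is disconnected; components = [{86}, {87, 88}, {85, 89, 90}].

Find clopen sets (U ∈ τ with X ∖ U ∈ τ):
  U = ∅, X ∖ U = {85, 86, 87, 88, 89, 90} — both open, so U is clopen.
  U = {86}, X ∖ U = {85, 87, 88, 89, 90} — both open, so U is clopen.
  U = {87, 88}, X ∖ U = {85, 86, 89, 90} — both open, so U is clopen.
  U = {85, 89, 90}, X ∖ U = {86, 87, 88} — both open, so U is clopen.
  U = {86, 87, 88}, X ∖ U = {85, 89, 90} — both open, so U is clopen.
  U = {85, 86, 89, 90}, X ∖ U = {87, 88} — both open, so U is clopen.
  U = {85, 87, 88, 89, 90}, X ∖ U = {86} — both open, so U is clopen.
  U = {85, 86, 87, 88, 89, 90}, X ∖ U = ∅ — both open, so U is clopen.
Nontrivial clopen(s) exist: e.g. {85, 86, 89, 90}. So (X, τ) is disconnected.
Compute connected components by grouping points that agree on all clopens:
  component: {86}
  component: {87, 88}
  component: {85, 89, 90}


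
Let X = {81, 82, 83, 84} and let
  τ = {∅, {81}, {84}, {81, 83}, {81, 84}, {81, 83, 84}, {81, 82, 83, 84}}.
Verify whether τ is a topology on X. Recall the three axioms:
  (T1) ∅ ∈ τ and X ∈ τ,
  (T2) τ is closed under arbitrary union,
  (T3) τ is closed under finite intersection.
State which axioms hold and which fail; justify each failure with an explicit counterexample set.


τ IS a topology on X.

Axiom (T1): ∅ ∈ τ? Yes; X ∈ τ? Yes.
Axiom (T2/T3): check pairwise unions and intersections of members of τ.
All pairwise intersections and unions checked — each lies in τ. Therefore τ satisfies (T1), (T2), (T3): it IS a topology on X.


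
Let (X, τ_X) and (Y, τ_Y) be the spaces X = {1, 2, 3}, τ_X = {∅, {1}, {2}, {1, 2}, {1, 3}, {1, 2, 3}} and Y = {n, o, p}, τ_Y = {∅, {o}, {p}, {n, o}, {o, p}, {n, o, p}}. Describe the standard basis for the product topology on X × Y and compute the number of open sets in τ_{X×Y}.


Basis B = {∅ × ∅, {1} × {o}, {1} × {p}, {2} × {o}, {2} × {p}, {1} × {n, o}, {1} × {o, p}, {1, 2} × {o}, {1, 3} × {o}, {1, 2} × {p}, {1, 3} × {p}, {2} × {n, o}, {2} × {o, p}, {1} × {n, o, p}, {1, 2, 3} × {o}, {1, 2, 3} × {p}, {2} × {n, o, p}, {1, 2} × {n, o}, {1, 3} × {n, o}, {1, 2} × {o, p}, {1, 3} × {o, p}, {1, 2} × {n, o, p}, {1, 3} × {n, o, p}, {1, 2, 3} × {n, o}, {1, 2, 3} × {o, p}, {1, 2, 3} × {n, o, p}}; |τ_{X×Y}| = 108.

Enumerate products U × V with U ∈ τ_X, V ∈ τ_Y (deduplicated):
  ∅ × ∅ = {} (∅)
  {1} × {o} = {(1,o)}
  {1} × {p} = {(1,p)}
  {2} × {o} = {(2,o)}
  {2} × {p} = {(2,p)}
  {1} × {n, o} = {(1,n), (1,o)}
  {1} × {o, p} = {(1,o), (1,p)}
  {1, 2} × {o} = {(1,o), (2,o)}
  {1, 3} × {o} = {(1,o), (3,o)}
  {1, 2} × {p} = {(1,p), (2,p)}
  {1, 3} × {p} = {(1,p), (3,p)}
  {2} × {n, o} = {(2,n), (2,o)}
  {2} × {o, p} = {(2,o), (2,p)}
  {1} × {n, o, p} = {(1,n), (1,o), (1,p)}
  {1, 2, 3} × {o} = {(1,o), (2,o), (3,o)}
  {1, 2, 3} × {p} = {(1,p), (2,p), (3,p)}
  {2} × {n, o, p} = {(2,n), (2,o), (2,p)}
  {1, 2} × {n, o} = {(1,n), (1,o), (2,n), (2,o)}
  {1, 3} × {n, o} = {(1,n), (1,o), (3,n), (3,o)}
  {1, 2} × {o, p} = {(1,o), (1,p), (2,o), (2,p)}
  {1, 3} × {o, p} = {(1,o), (1,p), (3,o), (3,p)}
  {1, 2} × {n, o, p} = {(1,n), (1,o), (1,p), (2,n), (2,o), (2,p)}
  {1, 3} × {n, o, p} = {(1,n), (1,o), (1,p), (3,n), (3,o), (3,p)}
  {1, 2, 3} × {n, o} = {(1,n), (1,o), (2,n), (2,o), (3,n), (3,o)}
  {1, 2, 3} × {o, p} = {(1,o), (1,p), (2,o), (2,p), (3,o), (3,p)}
  {1, 2, 3} × {n, o, p} = {(1,n), (1,o), (1,p), (2,n), (2,o), (2,p), (3,n), (3,o), (3,p)}
These 26 distinct sets form the basis B.
Close under arbitrary unions to get τ_{X×Y}; counting gives |τ_{X×Y}| = 108.


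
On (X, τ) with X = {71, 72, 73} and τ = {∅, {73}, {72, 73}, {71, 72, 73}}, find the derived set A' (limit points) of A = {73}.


A' = {71, 72}

For each x ∈ X, list the open sets U ∈ τ with x ∈ U, then check whether U ∩ (A ∖ {x}) ≠ ∅ for every such U.
  x = 71: opens ∋ x are {71, 72, 73}; each meets A ∖ {71}, so x IS a limit point.
  x = 72: opens ∋ x are {72, 73}, {71, 72, 73}; each meets A ∖ {72}, so x IS a limit point.
  x = 73: open {73} ∋ x has {73} ∩ (A ∖ {73}) = ∅, so x is NOT a limit point.
Collecting: A' = {71, 72}.


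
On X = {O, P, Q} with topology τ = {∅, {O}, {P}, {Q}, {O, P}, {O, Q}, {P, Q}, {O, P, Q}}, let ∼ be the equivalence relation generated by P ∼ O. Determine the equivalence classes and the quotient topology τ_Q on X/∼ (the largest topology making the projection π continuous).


X/∼ = {[O=P], [Q]}; |τ_Q| = 4.

Equivalence classes: [O=P], [Q].
Quotient map π: X → X/∼ sends O ↦ [O=P], P ↦ [O=P], Q ↦ [Q].
For each subset V ⊆ X/∼, compute π^{-1}(V) ⊆ X and check whether π^{-1}(V) ∈ τ. V is open in τ_Q iff π^{-1}(V) ∈ τ.
  V = {}: π^{-1}(V) = ∅ ∈ τ ✓.
  V = {[O=P]}: π^{-1}(V) = {O, P} ∈ τ ✓.
  V = {[Q]}: π^{-1}(V) = {Q} ∈ τ ✓.
  V = {[O=P], [Q]}: π^{-1}(V) = {O, P, Q} ∈ τ ✓.
Open sets in the quotient: τ_Q = {{}, {[O=P]}, {[Q]}, {[O=P], [Q]}} (4 elements).


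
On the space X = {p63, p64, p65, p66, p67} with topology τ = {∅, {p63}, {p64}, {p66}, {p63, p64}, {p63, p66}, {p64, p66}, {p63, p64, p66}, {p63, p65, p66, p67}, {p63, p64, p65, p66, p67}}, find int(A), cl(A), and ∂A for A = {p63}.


int(A) = {p63}, cl(A) = {p63, p65, p67}, ∂A = {p65, p67}.

Closed sets in (X, τ) are complements of opens:
  closed(X, τ) = {∅, {p64}, {p65, p67}, {p63, p65, p67}, {p64, p65, p67}, {p65, p66, p67}, {p63, p64, p65, p67}, {p63, p65, p66, p67}, {p64, p65, p66, p67}, {p63, p64, p65, p66, p67}}.
int(A) = ⋃ {U ∈ τ : U ⊆ A}. Opens contained in A: ∅, {p63}.
Taking the union of these: int(A) = {p63}.
cl(A) = ⋂ {C closed : A ⊆ C}. Closed sets containing A: {p63, p65, p67}, {p63, p64, p65, p67}, {p63, p65, p66, p67}, {p63, p64, p65, p66, p67}.
Intersecting these: cl(A) = {p63, p65, p67}.
∂A = cl(A) ∖ int(A) = {p63, p65, p67} ∖ {p63} = {p65, p67}.


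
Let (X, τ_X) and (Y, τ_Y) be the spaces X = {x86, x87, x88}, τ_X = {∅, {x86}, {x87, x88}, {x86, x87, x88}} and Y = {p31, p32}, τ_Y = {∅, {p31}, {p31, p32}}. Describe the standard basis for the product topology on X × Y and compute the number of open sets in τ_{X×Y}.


Basis B = {∅ × ∅, {x86} × {p31}, {x86} × {p31, p32}, {x87, x88} × {p31}, {x86, x87, x88} × {p31}, {x87, x88} × {p31, p32}, {x86, x87, x88} × {p31, p32}}; |τ_{X×Y}| = 9.

Enumerate products U × V with U ∈ τ_X, V ∈ τ_Y (deduplicated):
  ∅ × ∅ = {} (∅)
  {x86} × {p31} = {(x86,p31)}
  {x86} × {p31, p32} = {(x86,p31), (x86,p32)}
  {x87, x88} × {p31} = {(x87,p31), (x88,p31)}
  {x86, x87, x88} × {p31} = {(x86,p31), (x87,p31), (x88,p31)}
  {x87, x88} × {p31, p32} = {(x87,p31), (x87,p32), (x88,p31), (x88,p32)}
  {x86, x87, x88} × {p31, p32} = {(x86,p31), (x86,p32), (x87,p31), (x87,p32), (x88,p31), (x88,p32)}
These 7 distinct sets form the basis B.
Close under arbitrary unions to get τ_{X×Y}; counting gives |τ_{X×Y}| = 9.


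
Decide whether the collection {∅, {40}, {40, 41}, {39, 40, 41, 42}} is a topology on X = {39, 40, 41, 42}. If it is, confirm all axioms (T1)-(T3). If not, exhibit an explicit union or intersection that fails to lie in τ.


τ IS a topology on X.

Axiom (T1): ∅ ∈ τ? Yes; X ∈ τ? Yes.
Axiom (T2/T3): check pairwise unions and intersections of members of τ.
All pairwise intersections and unions checked — each lies in τ. Therefore τ satisfies (T1), (T2), (T3): it IS a topology on X.


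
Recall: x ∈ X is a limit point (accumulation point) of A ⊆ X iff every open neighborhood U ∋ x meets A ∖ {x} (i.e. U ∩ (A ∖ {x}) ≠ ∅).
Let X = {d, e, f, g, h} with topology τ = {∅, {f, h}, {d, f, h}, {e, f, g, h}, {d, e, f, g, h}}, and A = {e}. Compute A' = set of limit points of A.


A' = {g}

For each x ∈ X, list the open sets U ∈ τ with x ∈ U, then check whether U ∩ (A ∖ {x}) ≠ ∅ for every such U.
  x = d: open {d, f, h} ∋ x has {d, f, h} ∩ (A ∖ {d}) = ∅, so x is NOT a limit point.
  x = e: open {e, f, g, h} ∋ x has {e, f, g, h} ∩ (A ∖ {e}) = ∅, so x is NOT a limit point.
  x = f: open {f, h} ∋ x has {f, h} ∩ (A ∖ {f}) = ∅, so x is NOT a limit point.
  x = g: opens ∋ x are {e, f, g, h}, {d, e, f, g, h}; each meets A ∖ {g}, so x IS a limit point.
  x = h: open {f, h} ∋ x has {f, h} ∩ (A ∖ {h}) = ∅, so x is NOT a limit point.
Collecting: A' = {g}.


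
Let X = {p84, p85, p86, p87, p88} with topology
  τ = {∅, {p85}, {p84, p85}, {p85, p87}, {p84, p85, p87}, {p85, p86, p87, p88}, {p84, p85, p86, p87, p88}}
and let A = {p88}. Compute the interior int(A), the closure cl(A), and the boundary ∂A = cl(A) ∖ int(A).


int(A) = ∅, cl(A) = {p86, p88}, ∂A = {p86, p88}.

Closed sets in (X, τ) are complements of opens:
  closed(X, τ) = {∅, {p84}, {p86, p88}, {p84, p86, p88}, {p86, p87, p88}, {p84, p86, p87, p88}, {p84, p85, p86, p87, p88}}.
int(A) = ⋃ {U ∈ τ : U ⊆ A}. Opens contained in A: ∅.
Taking the union of these: int(A) = ∅.
cl(A) = ⋂ {C closed : A ⊆ C}. Closed sets containing A: {p86, p88}, {p84, p86, p88}, {p86, p87, p88}, {p84, p86, p87, p88}, {p84, p85, p86, p87, p88}.
Intersecting these: cl(A) = {p86, p88}.
∂A = cl(A) ∖ int(A) = {p86, p88} ∖ ∅ = {p86, p88}.


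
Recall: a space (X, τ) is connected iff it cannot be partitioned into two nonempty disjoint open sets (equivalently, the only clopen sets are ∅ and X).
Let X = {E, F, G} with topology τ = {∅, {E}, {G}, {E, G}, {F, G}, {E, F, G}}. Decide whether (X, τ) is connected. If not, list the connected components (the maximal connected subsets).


(X, τ) is disconnected; components = [{E}, {F, G}].

Find clopen sets (U ∈ τ with X ∖ U ∈ τ):
  U = ∅, X ∖ U = {E, F, G} — both open, so U is clopen.
  U = {E}, X ∖ U = {F, G} — both open, so U is clopen.
  U = {F, G}, X ∖ U = {E} — both open, so U is clopen.
  U = {E, F, G}, X ∖ U = ∅ — both open, so U is clopen.
Nontrivial clopen(s) exist: e.g. {F, G}. So (X, τ) is disconnected.
Compute connected components by grouping points that agree on all clopens:
  component: {E}
  component: {F, G}


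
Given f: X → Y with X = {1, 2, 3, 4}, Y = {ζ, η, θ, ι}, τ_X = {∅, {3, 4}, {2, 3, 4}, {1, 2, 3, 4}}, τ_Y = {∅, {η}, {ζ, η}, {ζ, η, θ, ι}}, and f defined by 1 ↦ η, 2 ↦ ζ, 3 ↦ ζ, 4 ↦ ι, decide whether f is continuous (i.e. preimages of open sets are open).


f is NOT continuous.

Compute f^{-1}(U) for each U ∈ τ_Y:
  U = ∅: f^{-1}(U) = ∅ ∈ τ_X ✓.
  U = {η}: f^{-1}(U) = {1} ∉ τ_X ✗.
  U = {ζ, η}: f^{-1}(U) = {1, 2, 3} ∉ τ_X ✗.
  U = {ζ, η, θ, ι}: f^{-1}(U) = {1, 2, 3, 4} ∈ τ_X ✓.
Found U = {η} with f^{-1}(U) = {1} not in τ_X. Therefore f is NOT continuous.


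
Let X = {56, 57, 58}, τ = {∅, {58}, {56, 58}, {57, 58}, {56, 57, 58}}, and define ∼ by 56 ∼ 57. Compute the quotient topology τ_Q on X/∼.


X/∼ = {[56=57], [58]}; |τ_Q| = 3.

Equivalence classes: [56=57], [58].
Quotient map π: X → X/∼ sends 56 ↦ [56=57], 57 ↦ [56=57], 58 ↦ [58].
For each subset V ⊆ X/∼, compute π^{-1}(V) ⊆ X and check whether π^{-1}(V) ∈ τ. V is open in τ_Q iff π^{-1}(V) ∈ τ.
  V = {}: π^{-1}(V) = ∅ ∈ τ ✓.
  V = {[56=57]}: π^{-1}(V) = {56, 57} ∉ τ ✗.
  V = {[58]}: π^{-1}(V) = {58} ∈ τ ✓.
  V = {[56=57], [58]}: π^{-1}(V) = {56, 57, 58} ∈ τ ✓.
Open sets in the quotient: τ_Q = {{}, {[58]}, {[56=57], [58]}} (3 elements).


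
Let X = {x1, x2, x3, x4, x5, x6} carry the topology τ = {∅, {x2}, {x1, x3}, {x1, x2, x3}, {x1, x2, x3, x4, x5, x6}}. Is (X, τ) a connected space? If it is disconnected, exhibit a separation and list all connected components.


(X, τ) is connected.

Find clopen sets (U ∈ τ with X ∖ U ∈ τ):
  U = ∅, X ∖ U = {x1, x2, x3, x4, x5, x6} — both open, so U is clopen.
  U = {x1, x2, x3, x4, x5, x6}, X ∖ U = ∅ — both open, so U is clopen.
Only trivial clopens (∅ and X) exist, so (X, τ) is connected.
Compute connected components by grouping points that agree on all clopens:
  component: {x1, x2, x3, x4, x5, x6}


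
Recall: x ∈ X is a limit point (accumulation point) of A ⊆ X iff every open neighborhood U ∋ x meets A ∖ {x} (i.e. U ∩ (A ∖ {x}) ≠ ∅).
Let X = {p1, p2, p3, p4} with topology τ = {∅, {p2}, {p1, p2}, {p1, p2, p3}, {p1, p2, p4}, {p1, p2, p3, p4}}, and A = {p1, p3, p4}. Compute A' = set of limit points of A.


A' = {p3, p4}

For each x ∈ X, list the open sets U ∈ τ with x ∈ U, then check whether U ∩ (A ∖ {x}) ≠ ∅ for every such U.
  x = p1: open {p1, p2} ∋ x has {p1, p2} ∩ (A ∖ {p1}) = ∅, so x is NOT a limit point.
  x = p2: open {p2} ∋ x has {p2} ∩ (A ∖ {p2}) = ∅, so x is NOT a limit point.
  x = p3: opens ∋ x are {p1, p2, p3}, {p1, p2, p3, p4}; each meets A ∖ {p3}, so x IS a limit point.
  x = p4: opens ∋ x are {p1, p2, p4}, {p1, p2, p3, p4}; each meets A ∖ {p4}, so x IS a limit point.
Collecting: A' = {p3, p4}.


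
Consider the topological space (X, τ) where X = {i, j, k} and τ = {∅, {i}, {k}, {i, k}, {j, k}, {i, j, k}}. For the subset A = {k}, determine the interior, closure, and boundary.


int(A) = {k}, cl(A) = {j, k}, ∂A = {j}.

Closed sets in (X, τ) are complements of opens:
  closed(X, τ) = {∅, {i}, {j}, {i, j}, {j, k}, {i, j, k}}.
int(A) = ⋃ {U ∈ τ : U ⊆ A}. Opens contained in A: ∅, {k}.
Taking the union of these: int(A) = {k}.
cl(A) = ⋂ {C closed : A ⊆ C}. Closed sets containing A: {j, k}, {i, j, k}.
Intersecting these: cl(A) = {j, k}.
∂A = cl(A) ∖ int(A) = {j, k} ∖ {k} = {j}.


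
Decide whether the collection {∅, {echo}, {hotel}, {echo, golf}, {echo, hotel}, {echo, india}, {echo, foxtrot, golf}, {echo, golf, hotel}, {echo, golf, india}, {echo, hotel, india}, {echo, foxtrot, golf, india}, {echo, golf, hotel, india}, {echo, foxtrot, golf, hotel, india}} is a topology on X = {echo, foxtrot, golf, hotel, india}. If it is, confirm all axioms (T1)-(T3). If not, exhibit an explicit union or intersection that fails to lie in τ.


τ is NOT a topology on X.

Axiom (T1): ∅ ∈ τ? Yes; X ∈ τ? Yes.
Axiom (T2/T3): check pairwise unions and intersections of members of τ.
Counterexample for (T2): {hotel} ∪ {echo, foxtrot, golf} = {echo, foxtrot, golf, hotel} ∉ τ. Therefore τ is NOT a topology.


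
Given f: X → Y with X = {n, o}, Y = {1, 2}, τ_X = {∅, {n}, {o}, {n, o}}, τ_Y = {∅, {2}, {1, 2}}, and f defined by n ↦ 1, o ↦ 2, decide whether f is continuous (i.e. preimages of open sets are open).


f IS continuous.

Compute f^{-1}(U) for each U ∈ τ_Y:
  U = ∅: f^{-1}(U) = ∅ ∈ τ_X ✓.
  U = {2}: f^{-1}(U) = {o} ∈ τ_X ✓.
  U = {1, 2}: f^{-1}(U) = {n, o} ∈ τ_X ✓.
Every preimage lies in τ_X, so f IS continuous.


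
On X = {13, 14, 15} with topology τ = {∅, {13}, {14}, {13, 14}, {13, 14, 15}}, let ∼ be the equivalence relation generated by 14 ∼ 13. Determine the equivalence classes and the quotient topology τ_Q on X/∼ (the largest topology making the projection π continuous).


X/∼ = {[13=14], [15]}; |τ_Q| = 3.

Equivalence classes: [13=14], [15].
Quotient map π: X → X/∼ sends 13 ↦ [13=14], 14 ↦ [13=14], 15 ↦ [15].
For each subset V ⊆ X/∼, compute π^{-1}(V) ⊆ X and check whether π^{-1}(V) ∈ τ. V is open in τ_Q iff π^{-1}(V) ∈ τ.
  V = {}: π^{-1}(V) = ∅ ∈ τ ✓.
  V = {[13=14]}: π^{-1}(V) = {13, 14} ∈ τ ✓.
  V = {[15]}: π^{-1}(V) = {15} ∉ τ ✗.
  V = {[13=14], [15]}: π^{-1}(V) = {13, 14, 15} ∈ τ ✓.
Open sets in the quotient: τ_Q = {{}, {[13=14]}, {[13=14], [15]}} (3 elements).


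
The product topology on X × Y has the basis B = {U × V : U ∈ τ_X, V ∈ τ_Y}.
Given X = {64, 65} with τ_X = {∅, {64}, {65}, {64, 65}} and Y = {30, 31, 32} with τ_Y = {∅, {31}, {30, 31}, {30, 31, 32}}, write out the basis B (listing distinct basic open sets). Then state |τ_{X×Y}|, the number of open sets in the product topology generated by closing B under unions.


Basis B = {∅ × ∅, {64} × {31}, {65} × {31}, {64} × {30, 31}, {64, 65} × {31}, {65} × {30, 31}, {64} × {30, 31, 32}, {65} × {30, 31, 32}, {64, 65} × {30, 31}, {64, 65} × {30, 31, 32}}; |τ_{X×Y}| = 16.

Enumerate products U × V with U ∈ τ_X, V ∈ τ_Y (deduplicated):
  ∅ × ∅ = {} (∅)
  {64} × {31} = {(64,31)}
  {65} × {31} = {(65,31)}
  {64} × {30, 31} = {(64,30), (64,31)}
  {64, 65} × {31} = {(64,31), (65,31)}
  {65} × {30, 31} = {(65,30), (65,31)}
  {64} × {30, 31, 32} = {(64,30), (64,31), (64,32)}
  {65} × {30, 31, 32} = {(65,30), (65,31), (65,32)}
  {64, 65} × {30, 31} = {(64,30), (64,31), (65,30), (65,31)}
  {64, 65} × {30, 31, 32} = {(64,30), (64,31), (64,32), (65,30), (65,31), (65,32)}
These 10 distinct sets form the basis B.
Close under arbitrary unions to get τ_{X×Y}; counting gives |τ_{X×Y}| = 16.


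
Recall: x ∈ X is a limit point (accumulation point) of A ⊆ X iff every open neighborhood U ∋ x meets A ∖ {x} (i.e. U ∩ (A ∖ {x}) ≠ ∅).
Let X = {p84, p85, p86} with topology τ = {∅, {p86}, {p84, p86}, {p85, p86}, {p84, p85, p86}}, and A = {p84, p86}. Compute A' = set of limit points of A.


A' = {p84, p85}

For each x ∈ X, list the open sets U ∈ τ with x ∈ U, then check whether U ∩ (A ∖ {x}) ≠ ∅ for every such U.
  x = p84: opens ∋ x are {p84, p86}, {p84, p85, p86}; each meets A ∖ {p84}, so x IS a limit point.
  x = p85: opens ∋ x are {p85, p86}, {p84, p85, p86}; each meets A ∖ {p85}, so x IS a limit point.
  x = p86: open {p86} ∋ x has {p86} ∩ (A ∖ {p86}) = ∅, so x is NOT a limit point.
Collecting: A' = {p84, p85}.


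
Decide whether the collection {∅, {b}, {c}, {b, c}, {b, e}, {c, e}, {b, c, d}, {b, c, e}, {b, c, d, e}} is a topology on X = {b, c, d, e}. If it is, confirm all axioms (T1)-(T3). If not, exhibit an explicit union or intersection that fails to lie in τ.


τ is NOT a topology on X.

Axiom (T1): ∅ ∈ τ? Yes; X ∈ τ? Yes.
Axiom (T2/T3): check pairwise unions and intersections of members of τ.
Counterexample for (T3): {b, e} ∩ {c, e} = {e} ∉ τ. Therefore τ is NOT a topology.


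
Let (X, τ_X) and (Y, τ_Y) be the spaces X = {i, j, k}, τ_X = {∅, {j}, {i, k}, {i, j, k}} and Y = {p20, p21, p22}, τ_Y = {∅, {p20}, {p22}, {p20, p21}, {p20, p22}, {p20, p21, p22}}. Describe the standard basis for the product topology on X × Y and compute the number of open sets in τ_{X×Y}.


Basis B = {∅ × ∅, {j} × {p20}, {j} × {p22}, {i, k} × {p20}, {i, k} × {p22}, {j} × {p20, p21}, {j} × {p20, p22}, {i, j, k} × {p20}, {i, j, k} × {p22}, {j} × {p20, p21, p22}, {i, k} × {p20, p21}, {i, k} × {p20, p22}, {i, k} × {p20, p21, p22}, {i, j, k} × {p20, p21}, {i, j, k} × {p20, p22}, {i, j, k} × {p20, p21, p22}}; |τ_{X×Y}| = 36.

Enumerate products U × V with U ∈ τ_X, V ∈ τ_Y (deduplicated):
  ∅ × ∅ = {} (∅)
  {j} × {p20} = {(j,p20)}
  {j} × {p22} = {(j,p22)}
  {i, k} × {p20} = {(i,p20), (k,p20)}
  {i, k} × {p22} = {(i,p22), (k,p22)}
  {j} × {p20, p21} = {(j,p20), (j,p21)}
  {j} × {p20, p22} = {(j,p20), (j,p22)}
  {i, j, k} × {p20} = {(i,p20), (j,p20), (k,p20)}
  {i, j, k} × {p22} = {(i,p22), (j,p22), (k,p22)}
  {j} × {p20, p21, p22} = {(j,p20), (j,p21), (j,p22)}
  {i, k} × {p20, p21} = {(i,p20), (i,p21), (k,p20), (k,p21)}
  {i, k} × {p20, p22} = {(i,p20), (i,p22), (k,p20), (k,p22)}
  {i, k} × {p20, p21, p22} = {(i,p20), (i,p21), (i,p22), (k,p20), (k,p21), (k,p22)}
  {i, j, k} × {p20, p21} = {(i,p20), (i,p21), (j,p20), (j,p21), (k,p20), (k,p21)}
  {i, j, k} × {p20, p22} = {(i,p20), (i,p22), (j,p20), (j,p22), (k,p20), (k,p22)}
  {i, j, k} × {p20, p21, p22} = {(i,p20), (i,p21), (i,p22), (j,p20), (j,p21), (j,p22), (k,p20), (k,p21), (k,p22)}
These 16 distinct sets form the basis B.
Close under arbitrary unions to get τ_{X×Y}; counting gives |τ_{X×Y}| = 36.
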